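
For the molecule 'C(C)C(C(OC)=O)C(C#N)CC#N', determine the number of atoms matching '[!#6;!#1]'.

4

The query [!#6;!#1] means: not carbon and not hydrogen — any heteroatom.
Check the 13 heavy atoms by environment: 9× C → no; 2× O → match; 2× N → match.
Summing the matching environments: 2 + 2 = 4 matching atoms.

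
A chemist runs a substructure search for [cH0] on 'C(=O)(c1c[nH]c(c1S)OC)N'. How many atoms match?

3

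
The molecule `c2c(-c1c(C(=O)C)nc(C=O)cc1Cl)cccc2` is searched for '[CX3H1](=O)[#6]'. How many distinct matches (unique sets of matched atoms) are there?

[CX3H1](=O)[#6] is the SMARTS for an aldehyde: an sp2 carbon with one H, double-bonded to O and single-bonded to carbon.
Exactly one fragment in the molecule meets all constraints, giving 1 match.

1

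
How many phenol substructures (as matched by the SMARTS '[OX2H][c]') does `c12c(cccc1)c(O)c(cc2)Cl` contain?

[OX2H][c] is the SMARTS for a phenol: a hydroxyl oxygen attached to an aromatic carbon.
Exactly one fragment in the molecule meets all constraints, giving 1 match.

1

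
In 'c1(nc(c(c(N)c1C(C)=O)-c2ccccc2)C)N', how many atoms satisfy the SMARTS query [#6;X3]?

Check the 18 heavy atoms by environment: 1× n (aromatic, X2) → no; 11× c (aromatic, X3) → match; 1× C (X3) → match; 1× O (X1) → no; 2× C (X4) → no; 2× N (X3) → no.
Summing the matching environments: 11 + 1 = 12 matching atoms.

12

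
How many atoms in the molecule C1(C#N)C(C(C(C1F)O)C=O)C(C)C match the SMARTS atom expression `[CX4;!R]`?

Check the 14 heavy atoms by environment: 5× C (X4, in 5-ring) → no; 3× C (X4, acyclic) → match; 1× F (X1, acyclic) → no; 1× C (X3, acyclic) → no; 1× O (X1, acyclic) → no; 1× C (X2, acyclic) → no; 1× N (X1, acyclic) → no; 1× O (X2, acyclic) → no.
That gives 3 matching atoms.

3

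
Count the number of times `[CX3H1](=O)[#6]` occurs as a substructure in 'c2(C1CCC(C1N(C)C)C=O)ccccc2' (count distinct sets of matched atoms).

1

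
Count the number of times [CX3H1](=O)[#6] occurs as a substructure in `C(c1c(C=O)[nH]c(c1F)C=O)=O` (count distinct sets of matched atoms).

3

[CX3H1](=O)[#6] is the SMARTS for an aldehyde: an sp2 carbon with one H, double-bonded to O and single-bonded to carbon.
The molecule carries 3 separate instances of an aldehyde (-CHO) meeting every constraint; each maps to a distinct set of atoms, giving 3 matches.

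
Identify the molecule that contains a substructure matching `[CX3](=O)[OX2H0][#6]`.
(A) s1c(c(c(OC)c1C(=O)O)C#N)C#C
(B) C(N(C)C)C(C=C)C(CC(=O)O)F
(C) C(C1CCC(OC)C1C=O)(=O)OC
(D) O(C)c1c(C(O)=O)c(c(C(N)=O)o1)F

C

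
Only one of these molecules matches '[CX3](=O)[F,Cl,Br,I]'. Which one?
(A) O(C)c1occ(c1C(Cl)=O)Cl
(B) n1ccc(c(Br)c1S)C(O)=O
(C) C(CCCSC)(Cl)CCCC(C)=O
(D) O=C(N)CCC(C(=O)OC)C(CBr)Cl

A

[CX3](=O)[F,Cl,Br,I] describes a carbonyl carbon bonded to a halogen (an acyl halide).
(A) contains an acyl chloride (-C(=O)Cl), which satisfies every atom and bond constraint.
(B) has a carboxylic acid group (-C(=O)OH) but the carbonyl is bonded to -OH, not to a halogen.
(C) has a chloro substituent but the Cl is not on a carbonyl carbon.
(D) has a methyl-ester group (-C(=O)OCH3) but the carbonyl is bonded to -O-C, not to a halogen.
So the answer is (A).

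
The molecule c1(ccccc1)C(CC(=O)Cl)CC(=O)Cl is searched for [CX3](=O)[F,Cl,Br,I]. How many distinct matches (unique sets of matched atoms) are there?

2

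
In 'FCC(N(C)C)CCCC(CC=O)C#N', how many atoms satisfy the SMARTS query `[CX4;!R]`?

Check the 15 heavy atoms by environment: 9× C (X4, acyclic) → match; 1× F (X1, acyclic) → no; 1× C (X2, acyclic) → no; 1× N (X1, acyclic) → no; 1× C (X3, acyclic) → no; 1× O (X1, acyclic) → no; 1× N (X3, acyclic) → no.
That gives 9 matching atoms.

9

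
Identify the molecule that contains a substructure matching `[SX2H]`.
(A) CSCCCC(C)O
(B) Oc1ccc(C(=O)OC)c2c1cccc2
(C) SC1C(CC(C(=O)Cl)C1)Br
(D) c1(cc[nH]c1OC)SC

[SX2H] describes an aliphatic sulfur with two connections, one being H (a thiol).
(A) has a hydroxyl group (-OH) but it is an -OH, not an -SH.
(B) has a hydroxyl group (-OH) but it is an -OH, not an -SH.
(C) contains a thiol (-SH), which satisfies every atom and bond constraint.
(D) has a methylthio ether (-SCH3) but the sulfur has H0 (bonded to two carbons), not H1.
So the answer is (C).

C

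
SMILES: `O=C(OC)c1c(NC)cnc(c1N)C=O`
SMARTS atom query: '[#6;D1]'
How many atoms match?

2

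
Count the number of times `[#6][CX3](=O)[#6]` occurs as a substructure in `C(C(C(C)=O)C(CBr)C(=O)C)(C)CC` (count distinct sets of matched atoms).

2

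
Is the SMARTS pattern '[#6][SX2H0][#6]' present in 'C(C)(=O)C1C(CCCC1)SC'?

Yes

The pattern [#6][SX2H0][#6] describes an aliphatic sulfur bridging two carbons with no H on the sulfur — a thioether.
The molecule carries a methylthio ether (-SCH3), whose atoms satisfy every constraint of the query, so the pattern matches.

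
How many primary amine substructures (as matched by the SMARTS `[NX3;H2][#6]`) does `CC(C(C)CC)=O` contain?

0

[NX3;H2][#6] is the SMARTS for a primary amine: a trivalent nitrogen with two H attached to carbon.
No fragment in the molecule satisfies every constraint, giving 0 matches.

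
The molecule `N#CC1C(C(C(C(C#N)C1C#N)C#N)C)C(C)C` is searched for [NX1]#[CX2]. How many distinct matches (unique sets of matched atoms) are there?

[NX1]#[CX2] is the SMARTS for a nitrile: a nitrogen triple-bonded to a two-connected carbon.
The molecule carries 4 separate instances of a nitrile (-C#N) meeting every constraint; each maps to a distinct set of atoms, giving 4 matches.

4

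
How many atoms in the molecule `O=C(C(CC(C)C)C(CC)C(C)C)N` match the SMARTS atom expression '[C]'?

12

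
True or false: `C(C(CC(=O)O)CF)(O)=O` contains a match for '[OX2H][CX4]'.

The pattern [OX2H][CX4] describes a hydroxyl oxygen bound to an sp3 (X4) carbon — an aliphatic alcohol.
The closest candidate here is a carboxylic acid group (-C(=O)OH), but the -OH is on a CX3 carbonyl carbon, not a CX4 carbon. No other fragment satisfies the full query, so there is no match.

False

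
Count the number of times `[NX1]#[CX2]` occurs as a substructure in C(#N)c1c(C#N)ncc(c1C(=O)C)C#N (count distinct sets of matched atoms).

3

[NX1]#[CX2] is the SMARTS for a nitrile: a nitrogen triple-bonded to a two-connected carbon.
The molecule carries 3 separate instances of a nitrile (-C#N) meeting every constraint; each maps to a distinct set of atoms, giving 3 matches.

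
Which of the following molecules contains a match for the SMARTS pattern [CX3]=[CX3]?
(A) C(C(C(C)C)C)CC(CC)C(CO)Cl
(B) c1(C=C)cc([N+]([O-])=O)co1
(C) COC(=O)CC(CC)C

[CX3]=[CX3] describes a non-aromatic C=C double bond between two sp2 carbons (an alkene).
(A) has an ethyl group (-CH2CH3) but its C-C bond is a single bond between CX4 carbons, not CX3=CX3.
(B) contains a vinyl group (-CH=CH2), which satisfies every atom and bond constraint.
(C) has an ethyl group (-CH2CH3) but its C-C bond is a single bond between CX4 carbons, not CX3=CX3.
So the answer is (B).

B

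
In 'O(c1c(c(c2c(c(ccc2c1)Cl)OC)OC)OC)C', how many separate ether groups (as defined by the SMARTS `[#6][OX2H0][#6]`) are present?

4

[#6][OX2H0][#6] is the SMARTS for an ether: an aliphatic oxygen bridging two carbons with no H on the oxygen.
The molecule carries 4 separate instances of a methoxy ether (-OCH3) meeting every constraint; each maps to a distinct set of atoms, giving 4 matches.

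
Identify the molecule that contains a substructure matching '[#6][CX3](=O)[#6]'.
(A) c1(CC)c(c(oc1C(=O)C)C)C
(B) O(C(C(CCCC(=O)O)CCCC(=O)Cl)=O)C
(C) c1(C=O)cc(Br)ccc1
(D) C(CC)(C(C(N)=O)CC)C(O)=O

[#6][CX3](=O)[#6] describes a carbonyl carbon (no H) flanked by two carbons (a ketone).
(A) contains an acetyl/ketone group (-C(=O)CH3), which satisfies every atom and bond constraint.
(B) has a carboxylic acid group (-C(=O)OH) but one neighbour of the carbonyl carbon is O, not C.
(C) has an aldehyde (-CHO) but the carbonyl carbon has H1, so it is not flanked by two carbons.
(D) has a carboxylic acid group (-C(=O)OH) but one neighbour of the carbonyl carbon is O, not C.
So the answer is (A).

A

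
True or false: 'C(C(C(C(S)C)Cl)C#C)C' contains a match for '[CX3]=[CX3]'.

False

The pattern [CX3]=[CX3] describes a non-aromatic C=C double bond between two sp2 carbons — an alkene.
The closest candidate here is an ethynyl group (-C#CH), but the C-C bond is a triple bond, not a double bond. No other fragment satisfies the full query, so there is no match.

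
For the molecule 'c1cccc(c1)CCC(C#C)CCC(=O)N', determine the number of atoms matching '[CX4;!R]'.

5

The query [CX4;!R] means: aliphatic carbon with four total connections, not in a ring.
Check the 16 heavy atoms by environment: 5× C (X4, acyclic) → match; 6× c (aromatic, X3, in 6-ring) → no; 1× C (X3, acyclic) → no; 1× O (X1, acyclic) → no; 1× N (X3, acyclic) → no; 2× C (X2, acyclic) → no.
That gives 5 matching atoms.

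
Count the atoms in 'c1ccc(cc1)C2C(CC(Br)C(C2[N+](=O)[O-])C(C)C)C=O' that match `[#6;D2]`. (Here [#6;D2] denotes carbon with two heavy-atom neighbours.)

7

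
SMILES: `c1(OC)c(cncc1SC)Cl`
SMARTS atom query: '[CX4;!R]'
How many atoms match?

2

Check the 11 heavy atoms by environment: 1× n (aromatic, X2, in 6-ring) → no; 5× c (aromatic, X3, in 6-ring) → no; 1× O (X2, acyclic) → no; 2× C (X4, acyclic) → match; 1× S (X2, acyclic) → no; 1× Cl (X1, acyclic) → no.
That gives 2 matching atoms.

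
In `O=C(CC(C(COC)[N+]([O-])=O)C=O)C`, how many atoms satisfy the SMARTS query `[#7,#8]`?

6

The query [#7,#8] means: nitrogen or oxygen (comma = OR).
Check the 14 heavy atoms by environment: 8× C → no; 4× O → match; 1× N (charge +1) → match; 1× O (charge -1) → match.
Summing the matching environments: 4 + 1 + 1 = 6 matching atoms.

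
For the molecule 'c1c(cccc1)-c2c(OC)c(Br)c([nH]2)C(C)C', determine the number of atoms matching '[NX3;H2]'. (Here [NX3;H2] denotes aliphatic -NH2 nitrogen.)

0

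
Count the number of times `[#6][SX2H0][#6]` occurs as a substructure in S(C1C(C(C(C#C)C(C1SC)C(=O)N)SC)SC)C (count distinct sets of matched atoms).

4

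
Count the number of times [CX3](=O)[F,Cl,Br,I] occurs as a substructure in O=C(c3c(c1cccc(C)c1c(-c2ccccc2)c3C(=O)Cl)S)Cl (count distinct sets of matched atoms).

2

[CX3](=O)[F,Cl,Br,I] is the SMARTS for an acyl halide: a carbonyl carbon bonded to a halogen.
The molecule carries 2 separate instances of an acyl chloride (-C(=O)Cl) meeting every constraint; each maps to a distinct set of atoms, giving 2 matches.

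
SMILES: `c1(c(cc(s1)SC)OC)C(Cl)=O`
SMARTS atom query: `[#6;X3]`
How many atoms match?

5

The query [#6;X3] means: any carbon (aromatic or not) with three total connections.
Check the 12 heavy atoms by environment: 1× s (aromatic, X2) → no; 4× c (aromatic, X3) → match; 1× O (X2) → no; 2× C (X4) → no; 1× C (X3) → match; 1× O (X1) → no; 1× Cl (X1) → no; 1× S (X2) → no.
Summing the matching environments: 4 + 1 = 5 matching atoms.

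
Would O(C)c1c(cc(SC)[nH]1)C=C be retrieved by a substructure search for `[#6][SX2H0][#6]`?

Yes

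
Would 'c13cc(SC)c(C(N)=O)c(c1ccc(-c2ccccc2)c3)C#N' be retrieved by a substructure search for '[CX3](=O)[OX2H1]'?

The pattern [CX3](=O)[OX2H1] describes an sp2 carbon double-bonded to O and single-bonded to an -OH oxygen — a carboxylic acid.
The closest candidate here is a primary amide (-C(=O)NH2), but the carbonyl is bonded to N, not to an -OH oxygen. No other fragment satisfies the full query, so there is no match.

No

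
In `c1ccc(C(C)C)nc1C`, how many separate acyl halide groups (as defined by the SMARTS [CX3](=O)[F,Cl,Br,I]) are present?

[CX3](=O)[F,Cl,Br,I] is the SMARTS for an acyl halide: a carbonyl carbon bonded to a halogen.
No fragment in the molecule satisfies every constraint, giving 0 matches.

0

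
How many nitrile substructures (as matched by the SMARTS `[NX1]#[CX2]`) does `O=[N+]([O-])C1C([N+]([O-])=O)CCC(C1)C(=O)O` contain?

[NX1]#[CX2] is the SMARTS for a nitrile: a nitrogen triple-bonded to a two-connected carbon.
The molecule has a nitro group (-[N+](=O)[O-]), but there is no C#N triple bond; nothing else fits, so there are 0 matches.

0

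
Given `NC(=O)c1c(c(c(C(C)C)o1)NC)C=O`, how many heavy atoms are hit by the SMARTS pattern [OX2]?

The query [OX2] means: aliphatic oxygen with two total connections — ether, hydroxyl, or ester single-bond O.
Check the 15 heavy atoms by environment: 1× o (aromatic, X2) → no; 4× c (aromatic, X3) → no; 4× C (X4) → no; 2× C (X3) → no; 2× O (X1) → no; 2× N (X3) → no.
No environment satisfies the query, so 0 matching atoms.

0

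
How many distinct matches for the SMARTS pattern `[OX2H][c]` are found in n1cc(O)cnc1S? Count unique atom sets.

[OX2H][c] is the SMARTS for a phenol: a hydroxyl oxygen attached to an aromatic carbon.
Exactly one fragment in the molecule meets all constraints, giving 1 match.

1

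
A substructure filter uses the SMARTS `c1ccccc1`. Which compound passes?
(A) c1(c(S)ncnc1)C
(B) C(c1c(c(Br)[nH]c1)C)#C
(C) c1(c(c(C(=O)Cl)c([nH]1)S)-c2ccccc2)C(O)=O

C

c1ccccc1 describes six aromatic carbons in a ring (a benzene ring).
(A) has a methyl group (-CH3) but no six-membered all-carbon aromatic ring is present.
(B) has a methyl group (-CH3) but no six-membered all-carbon aromatic ring is present.
(C) contains a phenyl ring, which satisfies every atom and bond constraint.
So the answer is (C).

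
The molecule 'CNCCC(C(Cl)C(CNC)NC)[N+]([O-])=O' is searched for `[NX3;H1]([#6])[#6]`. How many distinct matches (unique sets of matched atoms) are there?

[NX3;H1]([#6])[#6] is the SMARTS for a secondary amine: a trivalent nitrogen with one H, bonded to two carbons.
The molecule carries 3 separate instances of an N-methylamino group (-NHCH3) meeting every constraint; each maps to a distinct set of atoms, giving 3 matches.

3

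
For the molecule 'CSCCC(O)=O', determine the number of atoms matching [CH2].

2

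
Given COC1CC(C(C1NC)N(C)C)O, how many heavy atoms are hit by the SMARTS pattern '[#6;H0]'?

0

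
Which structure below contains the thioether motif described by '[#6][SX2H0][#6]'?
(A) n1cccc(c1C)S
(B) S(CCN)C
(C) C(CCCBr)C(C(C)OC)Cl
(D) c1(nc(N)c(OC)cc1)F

[#6][SX2H0][#6] describes an aliphatic sulfur bridging two carbons with no H on the sulfur (a thioether).
(A) has a thiol (-SH) but the sulfur has H1, not H0 bridging two carbons.
(B) contains a methylthio ether (-SCH3), which satisfies every atom and bond constraint.
(C) has a methoxy ether (-OCH3) but the bridging atom is O, not S.
(D) has a methoxy ether (-OCH3) but the bridging atom is O, not S.
So the answer is (B).

B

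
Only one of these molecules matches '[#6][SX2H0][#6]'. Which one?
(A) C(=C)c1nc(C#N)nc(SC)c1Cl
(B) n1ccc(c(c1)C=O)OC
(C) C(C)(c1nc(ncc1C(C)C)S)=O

[#6][SX2H0][#6] describes an aliphatic sulfur bridging two carbons with no H on the sulfur (a thioether).
(A) contains a methylthio ether (-SCH3), which satisfies every atom and bond constraint.
(B) has a methoxy ether (-OCH3) but the bridging atom is O, not S.
(C) has a thiol (-SH) but the sulfur has H1, not H0 bridging two carbons.
So the answer is (A).

A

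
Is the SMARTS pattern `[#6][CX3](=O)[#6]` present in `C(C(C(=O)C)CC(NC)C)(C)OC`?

Yes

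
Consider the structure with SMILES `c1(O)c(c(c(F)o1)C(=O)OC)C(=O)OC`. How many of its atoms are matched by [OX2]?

3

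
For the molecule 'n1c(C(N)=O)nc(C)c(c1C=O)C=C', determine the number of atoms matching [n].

2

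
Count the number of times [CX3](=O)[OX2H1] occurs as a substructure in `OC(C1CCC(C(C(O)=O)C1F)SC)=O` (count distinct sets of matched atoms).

2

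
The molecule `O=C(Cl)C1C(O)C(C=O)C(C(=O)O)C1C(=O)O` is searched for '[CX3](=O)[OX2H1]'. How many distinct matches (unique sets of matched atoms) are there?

2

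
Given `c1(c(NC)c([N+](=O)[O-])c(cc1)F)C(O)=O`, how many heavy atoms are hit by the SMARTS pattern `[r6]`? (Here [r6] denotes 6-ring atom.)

6

The query [r6] means: r6 matches atoms in a six-membered ring.
Check the 15 heavy atoms by environment: 6× c (aromatic, in 6-ring) → match; 1× N (charge +1, acyclic) → no; 1× O (charge -1, acyclic) → no; 3× O (acyclic) → no; 1× N (acyclic) → no; 2× C (acyclic) → no; 1× F (acyclic) → no.
That gives 6 matching atoms.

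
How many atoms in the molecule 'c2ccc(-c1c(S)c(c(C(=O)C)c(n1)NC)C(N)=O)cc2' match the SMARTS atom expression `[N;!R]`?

2

The query [N;!R] means: aliphatic nitrogen not in a ring.
Check the 21 heavy atoms by environment: 1× n (aromatic, in 6-ring) → no; 11× c (aromatic, in 6-ring) → no; 4× C (acyclic) → no; 2× O (acyclic) → no; 2× N (acyclic) → match; 1× S (acyclic) → no.
That gives 2 matching atoms.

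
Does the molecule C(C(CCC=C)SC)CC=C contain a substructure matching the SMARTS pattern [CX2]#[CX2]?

No

The pattern [CX2]#[CX2] describes a carbon-carbon triple bond — an alkyne.
The closest candidate here is a vinyl group (-CH=CH2), but the C=C is a double bond; both carbons are CX3, not CX2. No other fragment satisfies the full query, so there is no match.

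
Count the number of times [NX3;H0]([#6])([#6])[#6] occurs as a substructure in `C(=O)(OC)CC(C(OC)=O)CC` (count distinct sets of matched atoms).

0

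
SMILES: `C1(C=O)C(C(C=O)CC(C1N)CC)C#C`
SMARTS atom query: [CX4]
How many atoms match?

8

The query [CX4] means: C with X4: aliphatic carbon with exactly 4 total connections (bonds + H).
Check the 15 heavy atoms by environment: 8× C (X4) → match; 1× N (X3) → no; 2× C (X2) → no; 2× C (X3) → no; 2× O (X1) → no.
That gives 8 matching atoms.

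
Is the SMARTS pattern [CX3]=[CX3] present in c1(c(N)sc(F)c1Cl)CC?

No

The pattern [CX3]=[CX3] describes a non-aromatic C=C double bond between two sp2 carbons — an alkene.
The closest candidate here is an ethyl group (-CH2CH3), but its C-C bond is a single bond between CX4 carbons, not CX3=CX3. No other fragment satisfies the full query, so there is no match.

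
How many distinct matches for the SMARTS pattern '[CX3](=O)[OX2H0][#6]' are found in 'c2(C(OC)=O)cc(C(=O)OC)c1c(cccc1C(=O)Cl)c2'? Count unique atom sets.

2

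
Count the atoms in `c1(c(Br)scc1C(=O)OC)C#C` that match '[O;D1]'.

1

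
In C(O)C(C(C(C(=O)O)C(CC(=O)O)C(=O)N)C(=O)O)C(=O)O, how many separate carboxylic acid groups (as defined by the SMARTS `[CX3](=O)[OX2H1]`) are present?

4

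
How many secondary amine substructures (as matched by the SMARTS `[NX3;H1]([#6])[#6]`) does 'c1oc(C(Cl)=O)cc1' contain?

0

[NX3;H1]([#6])[#6] is the SMARTS for a secondary amine: a trivalent nitrogen with one H, bonded to two carbons.
No fragment in the molecule satisfies every constraint, giving 0 matches.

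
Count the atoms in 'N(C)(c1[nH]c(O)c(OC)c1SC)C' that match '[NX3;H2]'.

The query [NX3;H2] means: aliphatic N with 3 total connections, two of them H — an -NH2 nitrogen (amine or amide).
Check the 13 heavy atoms by environment: 1× n (aromatic, H1, X3) → no; 4× c (aromatic, H0, X3) → no; 1× S (H0, X2) → no; 4× C (H3, X4) → no; 1× O (H0, X2) → no; 1× O (H1, X2) → no; 1× N (H0, X3) → no.
No environment satisfies the query, so 0 matching atoms.

0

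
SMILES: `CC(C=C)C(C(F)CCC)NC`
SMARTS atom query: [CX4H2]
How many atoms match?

2

The query [CX4H2] means: sp3 carbon (X4) with exactly two hydrogens.
Check the 12 heavy atoms by environment: 3× C (H3, X4) → no; 2× C (H2, X4) → match; 3× C (H1, X4) → no; 1× C (H1, X3) → no; 1× C (H2, X3) → no; 1× N (H1, X3) → no; 1× F (H0, X1) → no.
That gives 2 matching atoms.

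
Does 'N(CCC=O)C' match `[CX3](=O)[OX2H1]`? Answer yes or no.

No

The pattern [CX3](=O)[OX2H1] describes an sp2 carbon double-bonded to O and single-bonded to an -OH oxygen — a carboxylic acid.
The closest candidate here is an aldehyde (-CHO), but there is no singly-bonded oxygen on the carbonyl carbon. No other fragment satisfies the full query, so there is no match.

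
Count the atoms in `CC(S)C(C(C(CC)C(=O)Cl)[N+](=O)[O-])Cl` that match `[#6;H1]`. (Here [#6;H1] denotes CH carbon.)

4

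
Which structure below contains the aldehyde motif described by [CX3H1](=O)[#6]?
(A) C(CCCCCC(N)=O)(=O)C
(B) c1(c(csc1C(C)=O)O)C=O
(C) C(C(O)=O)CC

B

[CX3H1](=O)[#6] describes an sp2 carbon with one H, double-bonded to O and single-bonded to carbon (an aldehyde).
(A) has an acetyl/ketone group (-C(=O)CH3) but the carbonyl carbon has H0 (two carbon neighbours), not H1.
(B) contains an aldehyde (-CHO), which satisfies every atom and bond constraint.
(C) has a carboxylic acid group (-C(=O)OH) but the carbonyl carbon has H0 and is bonded to O, not H1.
So the answer is (B).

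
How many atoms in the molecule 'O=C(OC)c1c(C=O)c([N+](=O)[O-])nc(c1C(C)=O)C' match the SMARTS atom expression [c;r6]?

5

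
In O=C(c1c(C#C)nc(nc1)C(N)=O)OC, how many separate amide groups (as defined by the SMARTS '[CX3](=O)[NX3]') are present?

1

[CX3](=O)[NX3] is the SMARTS for an amide: a carbonyl carbon bonded to a trivalent nitrogen.
Exactly one fragment in the molecule meets all constraints, giving 1 match.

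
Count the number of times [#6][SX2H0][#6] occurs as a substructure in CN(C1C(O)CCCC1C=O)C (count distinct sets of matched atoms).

0

[#6][SX2H0][#6] is the SMARTS for a thioether: an aliphatic sulfur bridging two carbons with no H on the sulfur.
No fragment in the molecule satisfies every constraint, giving 0 matches.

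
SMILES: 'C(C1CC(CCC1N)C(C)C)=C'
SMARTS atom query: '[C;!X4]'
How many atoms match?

The query [C;!X4] means: aliphatic carbon that does not have four total connections.
Check the 12 heavy atoms by environment: 9× C (X4) → no; 2× C (X3) → match; 1× N (X3) → no.
That gives 2 matching atoms.

2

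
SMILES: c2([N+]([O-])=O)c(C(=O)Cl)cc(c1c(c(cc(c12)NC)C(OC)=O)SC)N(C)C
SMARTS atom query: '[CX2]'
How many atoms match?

0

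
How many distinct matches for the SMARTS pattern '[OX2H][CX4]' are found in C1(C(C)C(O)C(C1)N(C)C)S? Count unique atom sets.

1

[OX2H][CX4] is the SMARTS for an aliphatic alcohol: a hydroxyl oxygen bound to an sp3 (X4) carbon.
Exactly one fragment in the molecule meets all constraints, giving 1 match.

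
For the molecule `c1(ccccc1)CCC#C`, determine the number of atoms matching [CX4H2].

2

The query [CX4H2] means: sp3 carbon (X4) with exactly two hydrogens.
Check the 10 heavy atoms by environment: 2× C (H2, X4) → match; 1× c (aromatic, H0, X3) → no; 5× c (aromatic, H1, X3) → no; 1× C (H0, X2) → no; 1× C (H1, X2) → no.
That gives 2 matching atoms.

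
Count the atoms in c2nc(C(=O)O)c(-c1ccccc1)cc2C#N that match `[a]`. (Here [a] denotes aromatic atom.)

The query [a] means: a matches any aromatic atom.
Check the 17 heavy atoms by environment: 1× n (aromatic) → match; 11× c (aromatic) → match; 2× C → no; 2× O → no; 1× N → no.
Summing the matching environments: 1 + 11 = 12 matching atoms.

12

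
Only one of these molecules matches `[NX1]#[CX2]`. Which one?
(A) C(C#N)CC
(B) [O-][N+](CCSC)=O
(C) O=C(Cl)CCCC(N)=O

A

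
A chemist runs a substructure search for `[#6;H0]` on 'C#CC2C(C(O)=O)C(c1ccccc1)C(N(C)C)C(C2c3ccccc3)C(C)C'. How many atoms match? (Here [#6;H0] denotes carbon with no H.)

Check the 29 heavy atoms by environment: 8× C (H1) → no; 2× C (H0) → match; 2× c (aromatic, H0) → match; 10× c (aromatic, H1) → no; 1× O (H0) → no; 1× O (H1) → no; 4× C (H3) → no; 1× N (H0) → no.
Summing the matching environments: 2 + 2 = 4 matching atoms.

4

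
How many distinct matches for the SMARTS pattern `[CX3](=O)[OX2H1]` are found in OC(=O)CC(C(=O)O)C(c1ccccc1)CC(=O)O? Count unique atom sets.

3

[CX3](=O)[OX2H1] is the SMARTS for a carboxylic acid: an sp2 carbon double-bonded to O and single-bonded to an -OH oxygen.
The molecule carries 3 separate instances of a carboxylic acid group (-C(=O)OH) meeting every constraint; each maps to a distinct set of atoms, giving 3 matches.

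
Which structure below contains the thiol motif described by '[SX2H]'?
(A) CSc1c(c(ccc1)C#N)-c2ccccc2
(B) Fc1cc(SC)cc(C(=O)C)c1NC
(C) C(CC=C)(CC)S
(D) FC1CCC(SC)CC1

C

[SX2H] describes an aliphatic sulfur with two connections, one being H (a thiol).
(A) has a methylthio ether (-SCH3) but the sulfur has H0 (bonded to two carbons), not H1.
(B) has a methylthio ether (-SCH3) but the sulfur has H0 (bonded to two carbons), not H1.
(C) contains a thiol (-SH), which satisfies every atom and bond constraint.
(D) has a methylthio ether (-SCH3) but the sulfur has H0 (bonded to two carbons), not H1.
So the answer is (C).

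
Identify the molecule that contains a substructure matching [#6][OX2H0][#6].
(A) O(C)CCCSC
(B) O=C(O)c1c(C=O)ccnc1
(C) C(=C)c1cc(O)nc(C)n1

[#6][OX2H0][#6] describes an aliphatic oxygen bridging two carbons with no H on the oxygen (an ether).
(A) contains a methoxy ether (-OCH3), which satisfies every atom and bond constraint.
(B) has a carboxylic acid group (-C(=O)OH) but the -OH oxygen has H1; the =O is OX1, not OX2.
(C) has a hydroxyl group (-OH) but the oxygen has H1, not H0 bridging two carbons.
So the answer is (A).

A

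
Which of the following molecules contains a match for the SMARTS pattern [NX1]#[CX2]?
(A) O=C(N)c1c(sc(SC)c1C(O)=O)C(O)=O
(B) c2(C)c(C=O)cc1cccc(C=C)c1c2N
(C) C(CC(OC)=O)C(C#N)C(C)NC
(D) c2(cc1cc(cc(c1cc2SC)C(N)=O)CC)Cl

C

[NX1]#[CX2] describes a nitrogen triple-bonded to a two-connected carbon (a nitrile).
(A) has a primary amide (-C(=O)NH2) but the nitrogen is NX3, not NX1.
(B) has a primary amino group (-NH2) but the nitrogen is NX3 (three connections), not NX1 triple-bonded.
(C) contains a nitrile (-C#N), which satisfies every atom and bond constraint.
(D) has a primary amide (-C(=O)NH2) but the nitrogen is NX3, not NX1.
So the answer is (C).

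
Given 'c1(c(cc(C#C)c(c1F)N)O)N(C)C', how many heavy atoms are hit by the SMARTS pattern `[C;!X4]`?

2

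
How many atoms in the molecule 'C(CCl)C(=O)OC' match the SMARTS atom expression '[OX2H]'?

The query [OX2H] means: aliphatic oxygen with two connections, one of which is H — an -OH oxygen.
Check the 7 heavy atoms by environment: 2× C (H2, X4) → no; 1× C (H0, X3) → no; 1× O (H0, X1) → no; 1× O (H0, X2) → no; 1× C (H3, X4) → no; 1× Cl (H0, X1) → no.
No environment satisfies the query, so 0 matching atoms.

0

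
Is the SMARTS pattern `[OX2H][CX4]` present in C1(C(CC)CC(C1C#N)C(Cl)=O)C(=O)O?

The pattern [OX2H][CX4] describes a hydroxyl oxygen bound to an sp3 (X4) carbon — an aliphatic alcohol.
The closest candidate here is a carboxylic acid group (-C(=O)OH), but the -OH is on a CX3 carbonyl carbon, not a CX4 carbon. No other fragment satisfies the full query, so there is no match.

No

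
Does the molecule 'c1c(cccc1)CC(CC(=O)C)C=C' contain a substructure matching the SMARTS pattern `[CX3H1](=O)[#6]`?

No

The pattern [CX3H1](=O)[#6] describes an sp2 carbon with one H, double-bonded to O and single-bonded to carbon — an aldehyde.
The closest candidate here is an acetyl/ketone group (-C(=O)CH3), but the carbonyl carbon has H0 (two carbon neighbours), not H1. No other fragment satisfies the full query, so there is no match.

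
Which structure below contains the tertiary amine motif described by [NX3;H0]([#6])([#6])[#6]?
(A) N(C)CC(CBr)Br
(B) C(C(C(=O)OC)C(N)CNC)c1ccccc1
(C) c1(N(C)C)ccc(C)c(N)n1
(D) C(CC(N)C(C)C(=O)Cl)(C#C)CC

C

[NX3;H0]([#6])([#6])[#6] describes a trivalent nitrogen with no H, bonded to three carbons (a tertiary amine).
(A) has an N-methylamino group (-NHCH3) but the nitrogen still has one H (H1), not H0.
(B) has a primary amino group (-NH2) but the nitrogen has H2, not H0 with three carbons.
(C) contains a dimethylamino group (-N(CH3)2), which satisfies every atom and bond constraint.
(D) has a primary amino group (-NH2) but the nitrogen has H2, not H0 with three carbons.
So the answer is (C).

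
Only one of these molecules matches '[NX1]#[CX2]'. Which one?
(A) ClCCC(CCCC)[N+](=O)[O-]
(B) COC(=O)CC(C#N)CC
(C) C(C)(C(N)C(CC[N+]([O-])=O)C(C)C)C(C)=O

B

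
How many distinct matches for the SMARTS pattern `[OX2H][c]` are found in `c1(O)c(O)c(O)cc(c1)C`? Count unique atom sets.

3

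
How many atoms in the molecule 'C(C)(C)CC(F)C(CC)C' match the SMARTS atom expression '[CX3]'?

Check the 10 heavy atoms by environment: 9× C (X4) → no; 1× F (X1) → no.
No environment satisfies the query, so 0 matching atoms.

0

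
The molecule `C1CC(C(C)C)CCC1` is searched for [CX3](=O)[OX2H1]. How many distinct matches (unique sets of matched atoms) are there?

0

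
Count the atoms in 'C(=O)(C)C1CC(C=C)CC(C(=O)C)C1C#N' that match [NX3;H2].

0

Check the 16 heavy atoms by environment: 4× C (H1, X4) → no; 2× C (H2, X4) → no; 1× C (H1, X3) → no; 1× C (H2, X3) → no; 2× C (H0, X3) → no; 2× O (H0, X1) → no; 2× C (H3, X4) → no; 1× C (H0, X2) → no; 1× N (H0, X1) → no.
No environment satisfies the query, so 0 matching atoms.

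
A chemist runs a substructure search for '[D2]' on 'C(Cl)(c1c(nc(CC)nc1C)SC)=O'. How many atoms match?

4

The query [D2] means: atom with exactly two heavy-atom neighbours.
Check the 14 heavy atoms by environment: 2× n (aromatic, D2) → match; 4× c (aromatic, D3) → no; 1× C (D3) → no; 1× O (D1) → no; 1× Cl (D1) → no; 1× C (D2) → match; 3× C (D1) → no; 1× S (D2) → match.
Summing the matching environments: 2 + 1 + 1 = 4 matching atoms.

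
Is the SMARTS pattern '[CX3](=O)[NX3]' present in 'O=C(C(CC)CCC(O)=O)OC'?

No

The pattern [CX3](=O)[NX3] describes a carbonyl carbon bonded to a trivalent nitrogen — an amide.
The closest candidate here is a methyl-ester group (-C(=O)OCH3), but the carbonyl is bonded to O, not to an NX3 nitrogen. No other fragment satisfies the full query, so there is no match.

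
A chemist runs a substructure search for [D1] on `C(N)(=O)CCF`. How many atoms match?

3

Check the 6 heavy atoms by environment: 2× C (D2) → no; 1× C (D3) → no; 1× O (D1) → match; 1× N (D1) → match; 1× F (D1) → match.
Summing the matching environments: 1 + 1 + 1 = 3 matching atoms.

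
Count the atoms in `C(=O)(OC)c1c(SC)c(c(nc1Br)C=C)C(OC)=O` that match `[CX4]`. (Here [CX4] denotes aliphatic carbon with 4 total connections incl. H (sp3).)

The query [CX4] means: C with X4: aliphatic carbon with exactly 4 total connections (bonds + H).
Check the 19 heavy atoms by environment: 1× n (aromatic, X2) → no; 5× c (aromatic, X3) → no; 1× Br (X1) → no; 4× C (X3) → no; 2× O (X1) → no; 2× O (X2) → no; 3× C (X4) → match; 1× S (X2) → no.
That gives 3 matching atoms.

3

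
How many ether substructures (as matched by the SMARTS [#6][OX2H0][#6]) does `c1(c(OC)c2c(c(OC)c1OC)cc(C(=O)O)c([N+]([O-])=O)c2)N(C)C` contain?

[#6][OX2H0][#6] is the SMARTS for an ether: an aliphatic oxygen bridging two carbons with no H on the oxygen.
The molecule carries 3 separate instances of a methoxy ether (-OCH3) meeting every constraint; each maps to a distinct set of atoms, giving 3 matches.

3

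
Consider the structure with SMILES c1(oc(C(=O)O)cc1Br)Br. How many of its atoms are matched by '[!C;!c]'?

5

Check the 10 heavy atoms by environment: 1× o (aromatic) → match; 4× c (aromatic) → no; 2× Br → match; 1× C → no; 2× O → match.
Summing the matching environments: 1 + 2 + 2 = 5 matching atoms.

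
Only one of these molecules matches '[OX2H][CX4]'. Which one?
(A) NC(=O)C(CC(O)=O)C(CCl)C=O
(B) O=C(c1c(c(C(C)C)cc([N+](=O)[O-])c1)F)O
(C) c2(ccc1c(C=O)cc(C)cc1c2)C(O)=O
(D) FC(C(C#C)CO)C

D

[OX2H][CX4] describes a hydroxyl oxygen bound to an sp3 (X4) carbon (an aliphatic alcohol).
(A) has a carboxylic acid group (-C(=O)OH) but the -OH is on a CX3 carbonyl carbon, not a CX4 carbon.
(B) has a carboxylic acid group (-C(=O)OH) but the -OH is on a CX3 carbonyl carbon, not a CX4 carbon.
(C) has a carboxylic acid group (-C(=O)OH) but the -OH is on a CX3 carbonyl carbon, not a CX4 carbon.
(D) contains a hydroxyl group (-OH), which satisfies every atom and bond constraint.
So the answer is (D).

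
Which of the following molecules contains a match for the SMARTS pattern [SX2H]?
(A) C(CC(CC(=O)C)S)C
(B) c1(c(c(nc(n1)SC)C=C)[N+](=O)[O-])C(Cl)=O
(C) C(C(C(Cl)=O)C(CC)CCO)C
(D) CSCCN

[SX2H] describes an aliphatic sulfur with two connections, one being H (a thiol).
(A) contains a thiol (-SH), which satisfies every atom and bond constraint.
(B) has a methylthio ether (-SCH3) but the sulfur has H0 (bonded to two carbons), not H1.
(C) has a hydroxyl group (-OH) but it is an -OH, not an -SH.
(D) has a methylthio ether (-SCH3) but the sulfur has H0 (bonded to two carbons), not H1.
So the answer is (A).

A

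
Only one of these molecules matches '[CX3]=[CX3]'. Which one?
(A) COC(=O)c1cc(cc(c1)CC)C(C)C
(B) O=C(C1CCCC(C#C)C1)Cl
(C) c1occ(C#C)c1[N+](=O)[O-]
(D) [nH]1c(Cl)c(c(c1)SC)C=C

D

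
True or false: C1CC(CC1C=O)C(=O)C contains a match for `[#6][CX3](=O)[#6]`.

The pattern [#6][CX3](=O)[#6] describes a carbonyl carbon (no H) flanked by two carbons — a ketone.
The molecule carries an acetyl/ketone group (-C(=O)CH3), whose atoms satisfy every constraint of the query, so the pattern matches.

True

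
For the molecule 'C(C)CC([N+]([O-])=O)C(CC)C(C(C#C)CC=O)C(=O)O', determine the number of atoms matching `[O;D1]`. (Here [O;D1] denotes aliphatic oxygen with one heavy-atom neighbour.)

The query [O;D1] means: aliphatic oxygen bonded to exactly one heavy atom.
Check the 20 heavy atoms by environment: 6× C (D2) → no; 5× C (D3) → no; 3× C (D1) → no; 1× N (charge +1, D3) → no; 1× O (charge -1, D1) → match; 4× O (D1) → match.
Summing the matching environments: 1 + 4 = 5 matching atoms.

5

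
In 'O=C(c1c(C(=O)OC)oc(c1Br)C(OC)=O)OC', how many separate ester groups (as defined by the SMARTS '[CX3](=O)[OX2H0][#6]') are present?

3

[CX3](=O)[OX2H0][#6] is the SMARTS for an ester: a carbonyl carbon bonded to an oxygen that is itself bonded to carbon (no H on that O).
The molecule carries 3 separate instances of a methyl-ester group (-C(=O)OCH3) meeting every constraint; each maps to a distinct set of atoms, giving 3 matches.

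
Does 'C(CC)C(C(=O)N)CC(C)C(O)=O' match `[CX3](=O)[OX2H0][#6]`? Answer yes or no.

The pattern [CX3](=O)[OX2H0][#6] describes a carbonyl carbon bonded to an oxygen that is itself bonded to carbon (no H on that O) — an ester.
The closest candidate here is a primary amide (-C(=O)NH2), but the carbonyl is bonded to N, not to an O-C linkage. No other fragment satisfies the full query, so there is no match.

No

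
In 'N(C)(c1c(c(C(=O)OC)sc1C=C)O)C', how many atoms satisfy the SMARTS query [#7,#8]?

4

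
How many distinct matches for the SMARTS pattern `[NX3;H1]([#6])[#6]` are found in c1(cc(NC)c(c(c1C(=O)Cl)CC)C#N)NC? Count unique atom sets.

[NX3;H1]([#6])[#6] is the SMARTS for a secondary amine: a trivalent nitrogen with one H, bonded to two carbons.
The molecule carries 2 separate instances of an N-methylamino group (-NHCH3) meeting every constraint; each maps to a distinct set of atoms, giving 2 matches.

2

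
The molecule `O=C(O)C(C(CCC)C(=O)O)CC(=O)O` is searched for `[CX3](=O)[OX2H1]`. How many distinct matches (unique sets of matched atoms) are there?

[CX3](=O)[OX2H1] is the SMARTS for a carboxylic acid: an sp2 carbon double-bonded to O and single-bonded to an -OH oxygen.
The molecule carries 3 separate instances of a carboxylic acid group (-C(=O)OH) meeting every constraint; each maps to a distinct set of atoms, giving 3 matches.

3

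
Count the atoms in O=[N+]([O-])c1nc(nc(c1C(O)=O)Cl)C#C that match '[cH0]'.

4

Check the 15 heavy atoms by environment: 2× n (aromatic, H0) → no; 4× c (aromatic, H0) → match; 2× C (H0) → no; 1× C (H1) → no; 1× N (charge +1, H0) → no; 1× O (charge -1, H0) → no; 2× O (H0) → no; 1× O (H1) → no; 1× Cl (H0) → no.
That gives 4 matching atoms.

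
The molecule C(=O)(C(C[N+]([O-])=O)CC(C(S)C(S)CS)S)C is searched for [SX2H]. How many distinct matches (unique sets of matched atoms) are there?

[SX2H] is the SMARTS for a thiol: an aliphatic sulfur with two connections, one being H.
The molecule carries 4 separate instances of a thiol (-SH) meeting every constraint; each maps to a distinct set of atoms, giving 4 matches.

4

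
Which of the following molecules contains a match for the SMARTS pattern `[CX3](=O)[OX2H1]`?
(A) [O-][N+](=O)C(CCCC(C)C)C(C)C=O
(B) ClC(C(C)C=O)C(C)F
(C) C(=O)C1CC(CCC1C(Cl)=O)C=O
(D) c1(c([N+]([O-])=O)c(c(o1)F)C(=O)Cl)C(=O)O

[CX3](=O)[OX2H1] describes an sp2 carbon double-bonded to O and single-bonded to an -OH oxygen (a carboxylic acid).
(A) has an aldehyde (-CHO) but there is no singly-bonded oxygen on the carbonyl carbon.
(B) has an aldehyde (-CHO) but there is no singly-bonded oxygen on the carbonyl carbon.
(C) has an aldehyde (-CHO) but there is no singly-bonded oxygen on the carbonyl carbon.
(D) contains a carboxylic acid group (-C(=O)OH), which satisfies every atom and bond constraint.
So the answer is (D).

D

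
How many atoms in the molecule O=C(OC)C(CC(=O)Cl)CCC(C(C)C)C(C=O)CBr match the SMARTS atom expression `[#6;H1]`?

5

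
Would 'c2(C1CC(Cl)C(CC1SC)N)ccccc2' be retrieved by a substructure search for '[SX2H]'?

The pattern [SX2H] describes an aliphatic sulfur with two connections, one being H — a thiol.
The closest candidate here is a methylthio ether (-SCH3), but the sulfur has H0 (bonded to two carbons), not H1. No other fragment satisfies the full query, so there is no match.

No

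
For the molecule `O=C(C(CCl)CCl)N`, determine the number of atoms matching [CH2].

The query [CH2] means: aliphatic carbon with exactly two hydrogens.
Check the 8 heavy atoms by environment: 2× C (H2) → match; 1× C (H1) → no; 2× Cl (H0) → no; 1× C (H0) → no; 1× O (H0) → no; 1× N (H2) → no.
That gives 2 matching atoms.

2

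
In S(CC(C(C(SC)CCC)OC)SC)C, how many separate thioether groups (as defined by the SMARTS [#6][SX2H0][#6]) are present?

3

[#6][SX2H0][#6] is the SMARTS for a thioether: an aliphatic sulfur bridging two carbons with no H on the sulfur.
The molecule carries 3 separate instances of a methylthio ether (-SCH3) meeting every constraint; each maps to a distinct set of atoms, giving 3 matches.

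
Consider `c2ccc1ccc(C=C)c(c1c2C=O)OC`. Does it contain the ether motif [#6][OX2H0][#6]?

Yes

The pattern [#6][OX2H0][#6] describes an aliphatic oxygen bridging two carbons with no H on the oxygen — an ether.
The molecule carries a methoxy ether (-OCH3), whose atoms satisfy every constraint of the query, so the pattern matches.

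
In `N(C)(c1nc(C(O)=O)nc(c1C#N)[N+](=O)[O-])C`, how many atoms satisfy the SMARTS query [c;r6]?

4

Check the 17 heavy atoms by environment: 2× n (aromatic, in 6-ring) → no; 4× c (aromatic, in 6-ring) → match; 4× C (acyclic) → no; 3× O (acyclic) → no; 1× N (charge +1, acyclic) → no; 1× O (charge -1, acyclic) → no; 2× N (acyclic) → no.
That gives 4 matching atoms.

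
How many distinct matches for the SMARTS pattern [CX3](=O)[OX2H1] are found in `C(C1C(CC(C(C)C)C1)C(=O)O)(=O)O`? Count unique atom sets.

[CX3](=O)[OX2H1] is the SMARTS for a carboxylic acid: an sp2 carbon double-bonded to O and single-bonded to an -OH oxygen.
The molecule carries 2 separate instances of a carboxylic acid group (-C(=O)OH) meeting every constraint; each maps to a distinct set of atoms, giving 2 matches.

2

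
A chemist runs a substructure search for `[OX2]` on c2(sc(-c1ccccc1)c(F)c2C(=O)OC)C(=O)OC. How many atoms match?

The query [OX2] means: aliphatic oxygen with two total connections — ether, hydroxyl, or ester single-bond O.
Check the 20 heavy atoms by environment: 1× s (aromatic, X2) → no; 10× c (aromatic, X3) → no; 1× F (X1) → no; 2× C (X3) → no; 2× O (X1) → no; 2× O (X2) → match; 2× C (X4) → no.
That gives 2 matching atoms.

2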